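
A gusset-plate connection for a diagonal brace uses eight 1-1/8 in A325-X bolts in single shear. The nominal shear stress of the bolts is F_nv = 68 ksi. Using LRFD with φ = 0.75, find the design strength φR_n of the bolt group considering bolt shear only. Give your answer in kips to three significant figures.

A_b = π × 1.125² / 4 = 0.994 in².
R_n = F_nv · A_b · n · n_s = 68 × 0.994 × 8 × 1 = 540.7 kips.
Design strength φR_n = 0.75 × 540.7 = 406 kips.

406 kips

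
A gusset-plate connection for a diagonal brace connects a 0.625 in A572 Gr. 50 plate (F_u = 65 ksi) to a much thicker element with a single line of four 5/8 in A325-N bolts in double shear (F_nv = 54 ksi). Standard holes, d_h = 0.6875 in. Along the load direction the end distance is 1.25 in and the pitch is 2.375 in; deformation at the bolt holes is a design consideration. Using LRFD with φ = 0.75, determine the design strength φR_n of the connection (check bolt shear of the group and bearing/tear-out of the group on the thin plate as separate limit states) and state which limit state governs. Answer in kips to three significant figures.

99.4 kips (bolt shear governs)

Bolt shear: A_b = π·0.625²/4 = 0.3068 in²; R_n = 54 × 0.3068 × 4 × 2 = 132.5 kips → 0.75 × 132.5 = 99.4 kips.
Bearing (1.2 l_c t F_u ≤ 2.4 d t F_u): upper limit = 2.4·0.625·0.625·65 = 60.94 kips.
  Edge l_c = 1.25 − 0.6875/2 = 0.9062 → r_n = 44.18 kips; interior l_c = 2.375 − 0.6875 = 1.688 → r_n = 60.94 kips.
  R_n,bearing = 1·44.18 + 3·60.94 = 227 kips → 0.75 × 227 = 170 kips.
Bolt shear governs: 99.4 kips.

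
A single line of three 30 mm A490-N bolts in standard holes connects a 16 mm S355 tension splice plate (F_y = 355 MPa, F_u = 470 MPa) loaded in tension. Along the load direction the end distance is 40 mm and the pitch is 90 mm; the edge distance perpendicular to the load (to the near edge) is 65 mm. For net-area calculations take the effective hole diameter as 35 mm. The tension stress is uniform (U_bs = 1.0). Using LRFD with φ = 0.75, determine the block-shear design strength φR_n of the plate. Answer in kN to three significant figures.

716 kN

Shear plane L_v = 40 + 2·90 = 220 mm; A_gv = 220 × 16 = 3520 mm².
A_nv = (220 − 2.5·35) × 16 = 2120 mm².
A_nt = (65 − 0.5·35) × 16 = 760 mm².
0.6 F_u A_nv = 597.8 kN; 0.6 F_y A_gv = 749.8 kN → shear rupture governs the shear term.
R_n = 597.8 + 1.0 × 470 × 760 / 1000 = 955 kN.
Design strength φR_n = 0.75 × 955 = 716 kN.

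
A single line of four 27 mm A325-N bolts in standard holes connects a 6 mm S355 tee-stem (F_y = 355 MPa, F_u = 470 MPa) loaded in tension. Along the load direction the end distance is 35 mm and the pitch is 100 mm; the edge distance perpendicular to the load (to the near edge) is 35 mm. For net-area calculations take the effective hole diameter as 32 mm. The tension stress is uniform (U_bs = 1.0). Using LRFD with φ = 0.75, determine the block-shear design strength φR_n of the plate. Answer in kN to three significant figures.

323 kN

Shear plane L_v = 35 + 3·100 = 335 mm; A_gv = 335 × 6 = 2010 mm².
A_nv = (335 − 3.5·32) × 6 = 1338 mm².
A_nt = (35 − 0.5·32) × 6 = 114 mm².
0.6 F_u A_nv = 377.3 kN; 0.6 F_y A_gv = 428.1 kN → shear rupture governs the shear term.
R_n = 377.3 + 1.0 × 470 × 114 / 1000 = 430.9 kN.
Design strength φR_n = 0.75 × 430.9 = 323 kN.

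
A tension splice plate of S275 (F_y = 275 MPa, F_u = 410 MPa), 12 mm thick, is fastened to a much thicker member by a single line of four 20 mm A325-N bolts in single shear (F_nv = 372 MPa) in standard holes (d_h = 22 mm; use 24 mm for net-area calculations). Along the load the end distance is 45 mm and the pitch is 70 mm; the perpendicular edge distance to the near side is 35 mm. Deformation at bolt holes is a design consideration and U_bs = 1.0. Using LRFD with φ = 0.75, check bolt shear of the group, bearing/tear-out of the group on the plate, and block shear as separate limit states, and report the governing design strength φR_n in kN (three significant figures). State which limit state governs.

Bolt shear: A_b = π·20²/4 = 314.2 mm²; R_n = 372 × 314.2 × 4 × 1 / 1000 = 467.5 kN → 0.75 × 467.5 = 351 kN.
Bearing: edge l_c = 34, r_n = 200.7 kN; interior l_c = 48, r_n = 236.2 kN; R_n = 200.7 + 3·236.2 = 909.2 kN → 682 kN.
Block shear: A_gv = 3060, A_nv = 2052, A_nt = 276 mm²; R_n = min(0.6F_uA_nv, 0.6F_yA_gv) + U_bs·F_u·A_nt = 618 kN → 463 kN.
Bolt shear governs: 351 kN.

351 kN (bolt shear governs)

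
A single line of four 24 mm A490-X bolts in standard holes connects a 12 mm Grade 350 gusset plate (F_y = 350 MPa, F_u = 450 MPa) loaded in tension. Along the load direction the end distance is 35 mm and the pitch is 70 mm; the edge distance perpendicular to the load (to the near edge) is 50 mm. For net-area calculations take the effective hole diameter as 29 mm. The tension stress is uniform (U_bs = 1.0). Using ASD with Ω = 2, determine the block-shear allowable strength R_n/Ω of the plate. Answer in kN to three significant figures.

328 kN

Shear plane L_v = 35 + 3·70 = 245 mm; A_gv = 245 × 12 = 2940 mm².
A_nv = (245 − 3.5·29) × 12 = 1722 mm².
A_nt = (50 − 0.5·29) × 12 = 426 mm².
0.6 F_u A_nv = 464.9 kN; 0.6 F_y A_gv = 617.4 kN → shear rupture governs the shear term.
R_n = 464.9 + 1.0 × 450 × 426 / 1000 = 656.6 kN.
Allowable strength R_n/Ω = 656.6 / 2 = 328 kN.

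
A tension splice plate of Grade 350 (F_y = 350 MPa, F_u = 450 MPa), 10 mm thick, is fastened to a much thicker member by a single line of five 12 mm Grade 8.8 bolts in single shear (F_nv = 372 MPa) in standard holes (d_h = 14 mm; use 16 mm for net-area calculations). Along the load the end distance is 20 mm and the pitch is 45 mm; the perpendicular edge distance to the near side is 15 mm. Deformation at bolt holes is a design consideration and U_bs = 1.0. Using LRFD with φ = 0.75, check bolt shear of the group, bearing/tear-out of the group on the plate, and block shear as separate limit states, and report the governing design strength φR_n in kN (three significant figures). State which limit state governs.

158 kN (bolt shear governs)

Bolt shear: A_b = π·12²/4 = 113.1 mm²; R_n = 372 × 113.1 × 5 × 1 / 1000 = 210.4 kN → 0.75 × 210.4 = 158 kN.
Bearing: edge l_c = 13, r_n = 70.2 kN; interior l_c = 31, r_n = 129.6 kN; R_n = 70.2 + 4·129.6 = 588.6 kN → 441 kN.
Block shear: A_gv = 2000, A_nv = 1280, A_nt = 70 mm²; R_n = min(0.6F_uA_nv, 0.6F_yA_gv) + U_bs·F_u·A_nt = 377.1 kN → 283 kN.
Bolt shear governs: 158 kN.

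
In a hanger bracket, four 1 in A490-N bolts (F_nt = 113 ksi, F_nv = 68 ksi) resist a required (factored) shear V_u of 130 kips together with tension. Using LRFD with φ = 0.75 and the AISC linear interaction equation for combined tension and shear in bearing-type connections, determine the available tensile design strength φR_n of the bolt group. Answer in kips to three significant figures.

130 kips

A_b = π·1²/4 = 0.7854 in²; f_rv = 130 / (4 × 0.7854) = 41.38 ksi.
F'_nt = 1.3 F_nt − (F_nt / φF_nv) f_rv = 1.3·113 − (113/(0.75·68))·41.38 = 55.21 ksi, capped at F_nt → F'_nt = 55.21 ksi.
R_n = F'_nt · A_b · n = 55.21 × 0.7854 × 4 = 173.5 kips.
Design strength φR_n = 0.75 × 173.5 = 130 kips.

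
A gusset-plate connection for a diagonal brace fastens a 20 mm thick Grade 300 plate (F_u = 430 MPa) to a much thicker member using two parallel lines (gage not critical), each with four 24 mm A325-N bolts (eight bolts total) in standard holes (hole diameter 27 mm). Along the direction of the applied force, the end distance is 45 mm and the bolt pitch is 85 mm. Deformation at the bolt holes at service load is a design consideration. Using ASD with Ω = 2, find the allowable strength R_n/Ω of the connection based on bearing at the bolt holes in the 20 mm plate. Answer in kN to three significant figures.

1810 kN

Per bolt r_n = 1.2 l_c t F_u ≤ 2.4 d t F_u; upper limit = 2.4 × 24 × 20 × 430 / 1000 = 495.4 kN.
Edge bolt: l_c = 45 − 27/2 = 31.5 mm → 1.2 × 31.5 × 20 × 430 / 1000 = 325.1 → r_n = 325.1 kN.
Interior bolts: l_c = 85 − 27 = 58 mm → 1.2 × 58 × 20 × 430 / 1000 = 598.6 → r_n = 495.4 kN.
R_n = 2 × 325.1 + 6 × 495.4 = 3622 kN.
Allowable strength R_n/Ω = 3622 / 2 = 1810 kN.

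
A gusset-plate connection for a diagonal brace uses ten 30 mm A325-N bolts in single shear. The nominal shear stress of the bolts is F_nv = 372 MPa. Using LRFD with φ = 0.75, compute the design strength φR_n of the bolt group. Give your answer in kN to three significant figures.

A_b = π × 30² / 4 = 706.9 mm².
R_n = F_nv · A_b · n · n_s = 372 × 706.9 × 10 × 1 / 1000 = 2630 kN.
Design strength φR_n = 0.75 × 2630 = 1970 kN.

1970 kN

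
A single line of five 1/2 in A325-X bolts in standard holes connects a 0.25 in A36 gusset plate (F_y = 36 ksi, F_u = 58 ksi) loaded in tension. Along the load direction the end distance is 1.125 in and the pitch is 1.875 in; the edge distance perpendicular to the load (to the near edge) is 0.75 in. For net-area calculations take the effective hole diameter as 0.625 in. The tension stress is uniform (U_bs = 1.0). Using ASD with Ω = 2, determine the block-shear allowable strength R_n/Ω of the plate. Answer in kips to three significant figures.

26.5 kips

Shear plane L_v = 1.125 + 4·1.875 = 8.625 in; A_gv = 8.625 × 0.25 = 2.156 in².
A_nv = (8.625 − 4.5·0.625) × 0.25 = 1.453 in².
A_nt = (0.75 − 0.5·0.625) × 0.25 = 0.1094 in².
0.6 F_u A_nv = 50.57 kips; 0.6 F_y A_gv = 46.57 kips → shear yielding governs the shear term.
R_n = 46.57 + 1.0 × 58 × 0.1094 = 52.92 kips.
Allowable strength R_n/Ω = 52.92 / 2 = 26.5 kips.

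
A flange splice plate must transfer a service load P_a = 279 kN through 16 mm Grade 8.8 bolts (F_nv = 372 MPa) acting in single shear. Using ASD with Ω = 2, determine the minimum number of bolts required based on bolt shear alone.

A_b = π·16²/4 = 201.1 mm².
Per-bolt allowable strength R_n/Ω = 372 × 201.1 × 1 / 1000 / 2 = 37.4 kN.
n ≥ 279 / 37.4 = 7.46 → use 8 bolts.

8 bolts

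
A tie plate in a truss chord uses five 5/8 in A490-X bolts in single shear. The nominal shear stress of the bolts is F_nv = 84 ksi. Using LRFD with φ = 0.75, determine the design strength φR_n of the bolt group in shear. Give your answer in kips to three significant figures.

A_b = π × 0.625² / 4 = 0.3068 in².
R_n = F_nv · A_b · n · n_s = 84 × 0.3068 × 5 × 1 = 128.9 kips.
Design strength φR_n = 0.75 × 128.9 = 96.6 kips.

96.6 kips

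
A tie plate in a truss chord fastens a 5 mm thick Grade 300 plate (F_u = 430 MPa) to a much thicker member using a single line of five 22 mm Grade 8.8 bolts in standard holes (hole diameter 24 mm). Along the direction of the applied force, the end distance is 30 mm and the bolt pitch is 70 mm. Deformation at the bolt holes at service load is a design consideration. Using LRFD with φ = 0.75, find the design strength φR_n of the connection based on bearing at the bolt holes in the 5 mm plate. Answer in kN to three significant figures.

375 kN

Per bolt r_n = 1.2 l_c t F_u ≤ 2.4 d t F_u; upper limit = 2.4 × 22 × 5 × 430 / 1000 = 113.5 kN.
Edge bolt: l_c = 30 − 24/2 = 18 mm → 1.2 × 18 × 5 × 430 / 1000 = 46.44 → r_n = 46.44 kN.
Interior bolts: l_c = 70 − 24 = 46 mm → 1.2 × 46 × 5 × 430 / 1000 = 118.7 → r_n = 113.5 kN.
R_n = 1 × 46.44 + 4 × 113.5 = 500.5 kN.
Design strength φR_n = 0.75 × 500.5 = 375 kN.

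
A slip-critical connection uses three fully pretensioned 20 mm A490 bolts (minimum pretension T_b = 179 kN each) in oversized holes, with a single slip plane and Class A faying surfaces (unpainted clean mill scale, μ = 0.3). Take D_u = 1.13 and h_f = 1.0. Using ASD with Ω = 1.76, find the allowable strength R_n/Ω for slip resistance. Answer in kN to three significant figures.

103 kN

R_n = μ · D_u · h_f · T_b · n_s · n_b = 0.3 × 1.13 × 1.0 × 179 × 1 × 3 = 182 kN.
Allowable strength R_n/Ω = 182 / 1.76 = 103 kN.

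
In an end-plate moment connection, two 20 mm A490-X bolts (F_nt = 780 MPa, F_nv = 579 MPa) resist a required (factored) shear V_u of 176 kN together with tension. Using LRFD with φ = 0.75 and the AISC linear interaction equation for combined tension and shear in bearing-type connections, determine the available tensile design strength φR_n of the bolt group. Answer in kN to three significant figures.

A_b = π·20²/4 = 314.2 mm²; f_rv = 176 × 1000 / (2 × 314.2) = 280.1 MPa.
F'_nt = 1.3 F_nt − (F_nt / φF_nv) f_rv = 1.3·780 − (780/(0.75·579))·280.1 = 510.9 MPa, capped at F_nt → F'_nt = 510.9 MPa.
R_n = F'_nt · A_b · n = 510.9 × 314.2 × 2 / 1000 = 321 kN.
Design strength φR_n = 0.75 × 321 = 241 kN.

241 kN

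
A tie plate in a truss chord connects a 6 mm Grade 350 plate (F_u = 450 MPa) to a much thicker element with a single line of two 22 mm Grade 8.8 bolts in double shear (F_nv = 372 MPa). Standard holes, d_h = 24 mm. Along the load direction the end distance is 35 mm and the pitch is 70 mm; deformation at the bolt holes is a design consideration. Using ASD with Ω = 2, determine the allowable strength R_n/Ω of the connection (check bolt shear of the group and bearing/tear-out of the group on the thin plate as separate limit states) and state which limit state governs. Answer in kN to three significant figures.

Bolt shear: A_b = π·22²/4 = 380.1 mm²; R_n = 372 × 380.1 × 2 × 2 / 1000 = 565.6 kN → 565.6 / 2 = 283 kN.
Bearing (1.2 l_c t F_u ≤ 2.4 d t F_u): upper limit = 2.4·22·6·450 / 1000 = 142.6 kN.
  Edge l_c = 35 − 24/2 = 23 → r_n = 74.52 kN; interior l_c = 70 − 24 = 46 → r_n = 142.6 kN.
  R_n,bearing = 1·74.52 + 1·142.6 = 217.1 kN → 217.1 / 2 = 109 kN.
Bearing governs: 109 kN.

109 kN (bearing governs)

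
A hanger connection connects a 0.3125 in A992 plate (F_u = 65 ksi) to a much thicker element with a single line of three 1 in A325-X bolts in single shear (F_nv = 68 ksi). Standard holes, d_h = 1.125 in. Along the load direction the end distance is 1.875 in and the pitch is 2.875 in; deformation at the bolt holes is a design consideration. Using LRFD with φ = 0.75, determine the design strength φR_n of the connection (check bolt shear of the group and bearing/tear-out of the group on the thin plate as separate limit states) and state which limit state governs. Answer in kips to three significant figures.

Bolt shear: A_b = π·1²/4 = 0.7854 in²; R_n = 68 × 0.7854 × 3 × 1 = 160.2 kips → 0.75 × 160.2 = 120 kips.
Bearing (1.2 l_c t F_u ≤ 2.4 d t F_u): upper limit = 2.4·1·0.3125·65 = 48.75 kips.
  Edge l_c = 1.875 − 1.125/2 = 1.312 → r_n = 31.99 kips; interior l_c = 2.875 − 1.125 = 1.75 → r_n = 42.66 kips.
  R_n,bearing = 1·31.99 + 2·42.66 = 117.3 kips → 0.75 × 117.3 = 88 kips.
Bearing governs: 88 kips.

88 kips (bearing governs)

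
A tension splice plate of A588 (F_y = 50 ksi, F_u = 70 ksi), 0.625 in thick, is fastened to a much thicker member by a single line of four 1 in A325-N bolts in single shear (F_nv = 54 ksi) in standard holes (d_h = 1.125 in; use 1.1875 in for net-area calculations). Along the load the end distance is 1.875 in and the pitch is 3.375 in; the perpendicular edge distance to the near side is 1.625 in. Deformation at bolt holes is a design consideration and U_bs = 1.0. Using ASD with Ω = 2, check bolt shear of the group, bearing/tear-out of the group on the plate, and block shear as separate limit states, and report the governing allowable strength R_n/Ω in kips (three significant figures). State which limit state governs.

84.8 kips (bolt shear governs)

Bolt shear: A_b = π·1²/4 = 0.7854 in²; R_n = 54 × 0.7854 × 4 × 1 = 169.6 kips → 169.6 / 2 = 84.8 kips.
Bearing: edge l_c = 1.312, r_n = 68.91 kips; interior l_c = 2.25, r_n = 105 kips; R_n = 68.91 + 3·105 = 383.9 kips → 192 kips.
Block shear: A_gv = 7.5, A_nv = 4.902, A_nt = 0.6445 in²; R_n = min(0.6F_uA_nv, 0.6F_yA_gv) + U_bs·F_u·A_nt = 251 kips → 126 kips.
Bolt shear governs: 84.8 kips.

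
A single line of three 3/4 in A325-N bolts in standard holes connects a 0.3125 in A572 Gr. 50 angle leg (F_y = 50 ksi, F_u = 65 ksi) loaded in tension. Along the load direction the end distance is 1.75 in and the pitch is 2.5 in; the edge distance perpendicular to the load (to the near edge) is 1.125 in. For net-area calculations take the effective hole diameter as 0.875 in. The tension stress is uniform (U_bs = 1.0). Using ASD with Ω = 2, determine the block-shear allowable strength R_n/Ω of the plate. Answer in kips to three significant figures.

34.8 kips

Shear plane L_v = 1.75 + 2·2.5 = 6.75 in; A_gv = 6.75 × 0.3125 = 2.109 in².
A_nv = (6.75 − 2.5·0.875) × 0.3125 = 1.426 in².
A_nt = (1.125 − 0.5·0.875) × 0.3125 = 0.2148 in².
0.6 F_u A_nv = 55.61 kips; 0.6 F_y A_gv = 63.28 kips → shear rupture governs the shear term.
R_n = 55.61 + 1.0 × 65 × 0.2148 = 69.57 kips.
Allowable strength R_n/Ω = 69.57 / 2 = 34.8 kips.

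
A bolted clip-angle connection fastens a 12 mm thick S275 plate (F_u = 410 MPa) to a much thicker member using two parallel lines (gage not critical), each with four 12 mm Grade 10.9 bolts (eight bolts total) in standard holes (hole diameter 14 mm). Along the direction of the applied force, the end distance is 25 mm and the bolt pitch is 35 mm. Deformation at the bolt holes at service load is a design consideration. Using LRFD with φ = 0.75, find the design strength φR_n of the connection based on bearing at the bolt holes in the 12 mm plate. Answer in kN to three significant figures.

Per bolt r_n = 1.2 l_c t F_u ≤ 2.4 d t F_u; upper limit = 2.4 × 12 × 12 × 410 / 1000 = 141.7 kN.
Edge bolt: l_c = 25 − 14/2 = 18 mm → 1.2 × 18 × 12 × 410 / 1000 = 106.3 → r_n = 106.3 kN.
Interior bolts: l_c = 35 − 14 = 21 mm → 1.2 × 21 × 12 × 410 / 1000 = 124 → r_n = 124 kN.
R_n = 2 × 106.3 + 6 × 124 = 956.4 kN.
Design strength φR_n = 0.75 × 956.4 = 717 kN.

717 kN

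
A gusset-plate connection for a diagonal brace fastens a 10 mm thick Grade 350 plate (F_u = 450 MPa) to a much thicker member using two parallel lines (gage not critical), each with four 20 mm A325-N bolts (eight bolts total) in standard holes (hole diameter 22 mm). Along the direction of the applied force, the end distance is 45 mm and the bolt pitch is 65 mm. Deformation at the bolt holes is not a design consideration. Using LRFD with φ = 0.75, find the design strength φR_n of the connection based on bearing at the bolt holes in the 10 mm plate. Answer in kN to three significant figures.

1560 kN

Per bolt r_n = 1.5 l_c t F_u ≤ 3.0 d t F_u; upper limit = 3.0 × 20 × 10 × 450 / 1000 = 270 kN.
Edge bolt: l_c = 45 − 22/2 = 34 mm → 1.5 × 34 × 10 × 450 / 1000 = 229.5 → r_n = 229.5 kN.
Interior bolts: l_c = 65 − 22 = 43 mm → 1.5 × 43 × 10 × 450 / 1000 = 290.2 → r_n = 270 kN.
R_n = 2 × 229.5 + 6 × 270 = 2079 kN.
Design strength φR_n = 0.75 × 2079 = 1560 kN.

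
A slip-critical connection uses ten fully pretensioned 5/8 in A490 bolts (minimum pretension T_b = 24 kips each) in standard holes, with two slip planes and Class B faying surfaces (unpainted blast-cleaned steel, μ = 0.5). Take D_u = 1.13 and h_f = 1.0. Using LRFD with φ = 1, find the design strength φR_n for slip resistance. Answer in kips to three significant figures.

271 kips

R_n = μ · D_u · h_f · T_b · n_s · n_b = 0.5 × 1.13 × 1.0 × 24 × 2 × 10 = 271.2 kips.
Design strength φR_n = 1 × 271.2 = 271 kips.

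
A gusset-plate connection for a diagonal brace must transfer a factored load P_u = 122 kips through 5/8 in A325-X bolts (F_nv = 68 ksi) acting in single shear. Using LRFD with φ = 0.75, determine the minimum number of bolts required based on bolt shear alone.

8 bolts

A_b = π·0.625²/4 = 0.3068 in².
Per-bolt design strength φR_n = 0.75 × 68 × 0.3068 × 1 = 15.65 kips.
n ≥ 122 / 15.65 = 7.797 → use 8 bolts.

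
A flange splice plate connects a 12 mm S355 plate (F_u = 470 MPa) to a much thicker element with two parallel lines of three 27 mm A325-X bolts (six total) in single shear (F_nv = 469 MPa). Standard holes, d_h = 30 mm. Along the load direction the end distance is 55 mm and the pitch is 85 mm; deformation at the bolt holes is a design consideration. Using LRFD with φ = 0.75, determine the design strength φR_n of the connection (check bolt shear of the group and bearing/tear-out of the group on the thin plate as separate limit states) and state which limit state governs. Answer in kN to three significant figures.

1210 kN (bolt shear governs)

Bolt shear: A_b = π·27²/4 = 572.6 mm²; R_n = 469 × 572.6 × 6 × 1 / 1000 = 1611 kN → 0.75 × 1611 = 1210 kN.
Bearing (1.2 l_c t F_u ≤ 2.4 d t F_u): upper limit = 2.4·27·12·470 / 1000 = 365.5 kN.
  Edge l_c = 55 − 30/2 = 40 → r_n = 270.7 kN; interior l_c = 85 − 30 = 55 → r_n = 365.5 kN.
  R_n,bearing = 2·270.7 + 4·365.5 = 2003 kN → 0.75 × 2003 = 1500 kN.
Bolt shear governs: 1210 kN.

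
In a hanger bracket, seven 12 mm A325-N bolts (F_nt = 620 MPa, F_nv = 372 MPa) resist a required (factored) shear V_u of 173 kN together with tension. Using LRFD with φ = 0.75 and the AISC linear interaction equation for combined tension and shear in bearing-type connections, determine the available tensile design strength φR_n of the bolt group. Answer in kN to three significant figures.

190 kN

A_b = π·12²/4 = 113.1 mm²; f_rv = 173 × 1000 / (7 × 113.1) = 218.5 MPa.
F'_nt = 1.3 F_nt − (F_nt / φF_nv) f_rv = 1.3·620 − (620/(0.75·372))·218.5 = 320.4 MPa, capped at F_nt → F'_nt = 320.4 MPa.
R_n = F'_nt · A_b · n = 320.4 × 113.1 × 7 / 1000 = 253.7 kN.
Design strength φR_n = 0.75 × 253.7 = 190 kN.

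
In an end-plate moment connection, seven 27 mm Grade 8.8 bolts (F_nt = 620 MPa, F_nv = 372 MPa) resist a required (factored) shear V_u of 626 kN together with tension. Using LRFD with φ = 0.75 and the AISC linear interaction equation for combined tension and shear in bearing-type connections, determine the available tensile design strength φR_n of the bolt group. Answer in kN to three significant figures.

1380 kN

A_b = π·27²/4 = 572.6 mm²; f_rv = 626 × 1000 / (7 × 572.6) = 156.2 MPa.
F'_nt = 1.3 F_nt − (F_nt / φF_nv) f_rv = 1.3·620 − (620/(0.75·372))·156.2 = 458.9 MPa, capped at F_nt → F'_nt = 458.9 MPa.
R_n = F'_nt · A_b · n = 458.9 × 572.6 × 7 / 1000 = 1839 kN.
Design strength φR_n = 0.75 × 1839 = 1380 kN.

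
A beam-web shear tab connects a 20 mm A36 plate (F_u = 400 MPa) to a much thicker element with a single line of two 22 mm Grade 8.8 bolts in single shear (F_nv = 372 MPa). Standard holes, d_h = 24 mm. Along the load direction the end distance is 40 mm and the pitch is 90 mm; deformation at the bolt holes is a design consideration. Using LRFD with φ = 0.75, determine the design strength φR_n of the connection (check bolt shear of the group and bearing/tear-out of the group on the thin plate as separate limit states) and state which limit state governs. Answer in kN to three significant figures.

212 kN (bolt shear governs)

Bolt shear: A_b = π·22²/4 = 380.1 mm²; R_n = 372 × 380.1 × 2 × 1 / 1000 = 282.8 kN → 0.75 × 282.8 = 212 kN.
Bearing (1.2 l_c t F_u ≤ 2.4 d t F_u): upper limit = 2.4·22·20·400 / 1000 = 422.4 kN.
  Edge l_c = 40 − 24/2 = 28 → r_n = 268.8 kN; interior l_c = 90 − 24 = 66 → r_n = 422.4 kN.
  R_n,bearing = 1·268.8 + 1·422.4 = 691.2 kN → 0.75 × 691.2 = 518 kN.
Bolt shear governs: 212 kN.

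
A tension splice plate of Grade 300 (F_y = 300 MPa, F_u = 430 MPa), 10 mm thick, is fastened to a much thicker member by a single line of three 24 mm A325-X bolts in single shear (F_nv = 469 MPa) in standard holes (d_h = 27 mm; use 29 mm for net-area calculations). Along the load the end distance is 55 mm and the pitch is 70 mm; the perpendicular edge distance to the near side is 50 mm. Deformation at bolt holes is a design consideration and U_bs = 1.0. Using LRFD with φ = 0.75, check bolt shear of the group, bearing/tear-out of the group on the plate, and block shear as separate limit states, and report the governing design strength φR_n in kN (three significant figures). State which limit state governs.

Bolt shear: A_b = π·24²/4 = 452.4 mm²; R_n = 469 × 452.4 × 3 × 1 / 1000 = 636.5 kN → 0.75 × 636.5 = 477 kN.
Bearing: edge l_c = 41.5, r_n = 214.1 kN; interior l_c = 43, r_n = 221.9 kN; R_n = 214.1 + 2·221.9 = 657.9 kN → 493 kN.
Block shear: A_gv = 1950, A_nv = 1225, A_nt = 355 mm²; R_n = min(0.6F_uA_nv, 0.6F_yA_gv) + U_bs·F_u·A_nt = 468.7 kN → 352 kN.
Block shear governs: 352 kN.

352 kN (block shear governs)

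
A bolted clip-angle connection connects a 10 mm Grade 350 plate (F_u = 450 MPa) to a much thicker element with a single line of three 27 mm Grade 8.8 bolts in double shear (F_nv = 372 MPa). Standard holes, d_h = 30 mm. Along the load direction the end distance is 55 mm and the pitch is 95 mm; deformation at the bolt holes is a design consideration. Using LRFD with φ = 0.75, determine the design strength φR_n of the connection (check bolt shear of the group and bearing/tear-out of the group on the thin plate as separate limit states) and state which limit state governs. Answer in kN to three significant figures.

599 kN (bearing governs)

Bolt shear: A_b = π·27²/4 = 572.6 mm²; R_n = 372 × 572.6 × 3 × 2 / 1000 = 1278 kN → 0.75 × 1278 = 958 kN.
Bearing (1.2 l_c t F_u ≤ 2.4 d t F_u): upper limit = 2.4·27·10·450 / 1000 = 291.6 kN.
  Edge l_c = 55 − 30/2 = 40 → r_n = 216 kN; interior l_c = 95 − 30 = 65 → r_n = 291.6 kN.
  R_n,bearing = 1·216 + 2·291.6 = 799.2 kN → 0.75 × 799.2 = 599 kN.
Bearing governs: 599 kN.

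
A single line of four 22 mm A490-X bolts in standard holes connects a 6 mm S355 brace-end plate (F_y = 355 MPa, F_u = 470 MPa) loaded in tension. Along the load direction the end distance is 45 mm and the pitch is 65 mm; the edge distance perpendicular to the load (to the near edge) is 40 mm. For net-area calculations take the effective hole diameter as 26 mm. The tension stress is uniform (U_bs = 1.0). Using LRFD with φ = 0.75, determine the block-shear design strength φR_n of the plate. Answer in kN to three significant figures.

Shear plane L_v = 45 + 3·65 = 240 mm; A_gv = 240 × 6 = 1440 mm².
A_nv = (240 − 3.5·26) × 6 = 894 mm².
A_nt = (40 − 0.5·26) × 6 = 162 mm².
0.6 F_u A_nv = 252.1 kN; 0.6 F_y A_gv = 306.7 kN → shear rupture governs the shear term.
R_n = 252.1 + 1.0 × 470 × 162 / 1000 = 328.2 kN.
Design strength φR_n = 0.75 × 328.2 = 246 kN.

246 kN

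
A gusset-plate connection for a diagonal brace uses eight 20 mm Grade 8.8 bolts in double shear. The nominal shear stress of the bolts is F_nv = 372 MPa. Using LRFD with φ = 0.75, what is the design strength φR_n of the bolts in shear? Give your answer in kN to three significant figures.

1400 kN

A_b = π × 20² / 4 = 314.2 mm².
R_n = F_nv · A_b · n · n_s = 372 × 314.2 × 8 × 2 / 1000 = 1870 kN.
Design strength φR_n = 0.75 × 1870 = 1400 kN.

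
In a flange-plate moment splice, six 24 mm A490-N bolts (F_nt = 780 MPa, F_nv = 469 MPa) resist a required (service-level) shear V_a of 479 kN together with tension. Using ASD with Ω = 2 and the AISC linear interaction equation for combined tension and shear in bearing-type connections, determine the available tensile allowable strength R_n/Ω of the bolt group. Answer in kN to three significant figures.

580 kN

A_b = π·24²/4 = 452.4 mm²; f_rv = 479 × 1000 / (6 × 452.4) = 176.5 MPa.
F'_nt = 1.3 F_nt − (Ω F_nt / F_nv) f_rv = 1.3·780 − (2·780/469)·176.5 = 427 MPa, capped at F_nt → F'_nt = 427 MPa.
R_n = F'_nt · A_b · n = 427 × 452.4 × 6 / 1000 = 1159 kN.
Allowable strength R_n/Ω = 1159 / 2 = 580 kN.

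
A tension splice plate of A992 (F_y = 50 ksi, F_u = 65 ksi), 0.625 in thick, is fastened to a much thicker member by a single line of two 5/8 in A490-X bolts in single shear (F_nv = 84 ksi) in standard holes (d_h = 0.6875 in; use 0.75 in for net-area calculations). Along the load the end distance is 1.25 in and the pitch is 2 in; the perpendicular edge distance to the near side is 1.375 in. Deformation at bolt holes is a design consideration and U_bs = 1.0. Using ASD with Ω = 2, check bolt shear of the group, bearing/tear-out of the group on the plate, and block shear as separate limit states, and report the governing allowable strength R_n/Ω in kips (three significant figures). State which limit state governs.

Bolt shear: A_b = π·0.625²/4 = 0.3068 in²; R_n = 84 × 0.3068 × 2 × 1 = 51.54 kips → 51.54 / 2 = 25.8 kips.
Bearing: edge l_c = 0.9062, r_n = 44.18 kips; interior l_c = 1.312, r_n = 60.94 kips; R_n = 44.18 + 1·60.94 = 105.1 kips → 52.6 kips.
Block shear: A_gv = 2.031, A_nv = 1.328, A_nt = 0.625 in²; R_n = min(0.6F_uA_nv, 0.6F_yA_gv) + U_bs·F_u·A_nt = 92.42 kips → 46.2 kips.
Bolt shear governs: 25.8 kips.

25.8 kips (bolt shear governs)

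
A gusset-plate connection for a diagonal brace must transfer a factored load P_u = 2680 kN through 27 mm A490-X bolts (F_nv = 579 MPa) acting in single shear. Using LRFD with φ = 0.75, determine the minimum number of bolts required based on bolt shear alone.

A_b = π·27²/4 = 572.6 mm².
Per-bolt design strength φR_n = 0.75 × 579 × 572.6 × 1 / 1000 = 248.6 kN.
n ≥ 2680 / 248.6 = 10.78 → use 11 bolts.

11 bolts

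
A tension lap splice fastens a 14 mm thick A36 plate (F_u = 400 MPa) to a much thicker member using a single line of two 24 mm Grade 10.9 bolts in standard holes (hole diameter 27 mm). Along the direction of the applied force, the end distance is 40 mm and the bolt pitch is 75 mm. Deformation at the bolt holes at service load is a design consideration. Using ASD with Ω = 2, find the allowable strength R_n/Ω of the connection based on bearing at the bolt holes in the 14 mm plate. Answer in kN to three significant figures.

Per bolt r_n = 1.2 l_c t F_u ≤ 2.4 d t F_u; upper limit = 2.4 × 24 × 14 × 400 / 1000 = 322.6 kN.
Edge bolt: l_c = 40 − 27/2 = 26.5 mm → 1.2 × 26.5 × 14 × 400 / 1000 = 178.1 → r_n = 178.1 kN.
Interior bolts: l_c = 75 − 27 = 48 mm → 1.2 × 48 × 14 × 400 / 1000 = 322.6 → r_n = 322.6 kN.
R_n = 1 × 178.1 + 1 × 322.6 = 500.6 kN.
Allowable strength R_n/Ω = 500.6 / 2 = 250 kN.

250 kN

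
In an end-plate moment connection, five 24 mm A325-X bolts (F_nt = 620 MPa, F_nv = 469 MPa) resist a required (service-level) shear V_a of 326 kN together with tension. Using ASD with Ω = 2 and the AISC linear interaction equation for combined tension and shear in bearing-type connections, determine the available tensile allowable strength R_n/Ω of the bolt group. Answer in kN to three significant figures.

A_b = π·24²/4 = 452.4 mm²; f_rv = 326 × 1000 / (5 × 452.4) = 144.1 MPa.
F'_nt = 1.3 F_nt − (Ω F_nt / F_nv) f_rv = 1.3·620 − (2·620/469)·144.1 = 424.9 MPa, capped at F_nt → F'_nt = 424.9 MPa.
R_n = F'_nt · A_b · n = 424.9 × 452.4 × 5 / 1000 = 961.2 kN.
Allowable strength R_n/Ω = 961.2 / 2 = 481 kN.

481 kN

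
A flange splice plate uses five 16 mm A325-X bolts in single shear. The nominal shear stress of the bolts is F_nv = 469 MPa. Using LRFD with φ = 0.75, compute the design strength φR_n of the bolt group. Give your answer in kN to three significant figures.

A_b = π × 16² / 4 = 201.1 mm².
R_n = F_nv · A_b · n · n_s = 469 × 201.1 × 5 × 1 / 1000 = 471.5 kN.
Design strength φR_n = 0.75 × 471.5 = 354 kN.

354 kN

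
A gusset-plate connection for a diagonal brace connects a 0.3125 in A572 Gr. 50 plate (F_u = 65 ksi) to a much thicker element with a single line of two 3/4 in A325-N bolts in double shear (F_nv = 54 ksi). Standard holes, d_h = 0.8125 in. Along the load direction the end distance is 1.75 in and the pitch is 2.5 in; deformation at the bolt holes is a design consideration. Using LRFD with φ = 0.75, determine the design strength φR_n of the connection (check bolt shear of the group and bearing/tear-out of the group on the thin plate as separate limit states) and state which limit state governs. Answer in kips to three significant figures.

52 kips (bearing governs)

Bolt shear: A_b = π·0.75²/4 = 0.4418 in²; R_n = 54 × 0.4418 × 2 × 2 = 95.43 kips → 0.75 × 95.43 = 71.6 kips.
Bearing (1.2 l_c t F_u ≤ 2.4 d t F_u): upper limit = 2.4·0.75·0.3125·65 = 36.56 kips.
  Edge l_c = 1.75 − 0.8125/2 = 1.344 → r_n = 32.75 kips; interior l_c = 2.5 − 0.8125 = 1.688 → r_n = 36.56 kips.
  R_n,bearing = 1·32.75 + 1·36.56 = 69.32 kips → 0.75 × 69.32 = 52 kips.
Bearing governs: 52 kips.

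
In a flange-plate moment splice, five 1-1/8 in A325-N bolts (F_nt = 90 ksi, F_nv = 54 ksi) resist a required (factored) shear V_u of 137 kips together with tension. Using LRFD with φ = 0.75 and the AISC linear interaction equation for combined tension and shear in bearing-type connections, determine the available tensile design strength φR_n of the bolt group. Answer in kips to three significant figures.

A_b = π·1.125²/4 = 0.994 in²; f_rv = 137 / (5 × 0.994) = 27.56 ksi.
F'_nt = 1.3 F_nt − (F_nt / φF_nv) f_rv = 1.3·90 − (90/(0.75·54))·27.56 = 55.74 ksi, capped at F_nt → F'_nt = 55.74 ksi.
R_n = F'_nt · A_b · n = 55.74 × 0.994 × 5 = 277.1 kips.
Design strength φR_n = 0.75 × 277.1 = 208 kips.

208 kips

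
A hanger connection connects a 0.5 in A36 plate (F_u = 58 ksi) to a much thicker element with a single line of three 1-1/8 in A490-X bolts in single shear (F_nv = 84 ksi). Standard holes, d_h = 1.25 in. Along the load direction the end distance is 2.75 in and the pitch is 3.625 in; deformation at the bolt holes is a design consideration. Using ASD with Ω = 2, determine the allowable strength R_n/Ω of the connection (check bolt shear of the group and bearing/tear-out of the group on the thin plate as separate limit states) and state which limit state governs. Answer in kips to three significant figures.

115 kips (bearing governs)

Bolt shear: A_b = π·1.125²/4 = 0.994 in²; R_n = 84 × 0.994 × 3 × 1 = 250.5 kips → 250.5 / 2 = 125 kips.
Bearing (1.2 l_c t F_u ≤ 2.4 d t F_u): upper limit = 2.4·1.125·0.5·58 = 78.3 kips.
  Edge l_c = 2.75 − 1.25/2 = 2.125 → r_n = 73.95 kips; interior l_c = 3.625 − 1.25 = 2.375 → r_n = 78.3 kips.
  R_n,bearing = 1·73.95 + 2·78.3 = 230.5 kips → 230.5 / 2 = 115 kips.
Bearing governs: 115 kips.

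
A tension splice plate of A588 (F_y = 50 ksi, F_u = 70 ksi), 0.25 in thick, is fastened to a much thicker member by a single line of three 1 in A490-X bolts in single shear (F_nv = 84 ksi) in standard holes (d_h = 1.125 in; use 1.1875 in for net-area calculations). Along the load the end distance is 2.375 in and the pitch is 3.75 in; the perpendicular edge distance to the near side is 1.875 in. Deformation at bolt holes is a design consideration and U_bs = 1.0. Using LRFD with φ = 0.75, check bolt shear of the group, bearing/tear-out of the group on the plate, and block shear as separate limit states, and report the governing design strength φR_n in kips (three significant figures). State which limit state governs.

71.2 kips (block shear governs)

Bolt shear: A_b = π·1²/4 = 0.7854 in²; R_n = 84 × 0.7854 × 3 × 1 = 197.9 kips → 0.75 × 197.9 = 148 kips.
Bearing: edge l_c = 1.812, r_n = 38.06 kips; interior l_c = 2.625, r_n = 42 kips; R_n = 38.06 + 2·42 = 122.1 kips → 91.5 kips.
Block shear: A_gv = 2.469, A_nv = 1.727, A_nt = 0.3203 in²; R_n = min(0.6F_uA_nv, 0.6F_yA_gv) + U_bs·F_u·A_nt = 94.94 kips → 71.2 kips.
Block shear governs: 71.2 kips.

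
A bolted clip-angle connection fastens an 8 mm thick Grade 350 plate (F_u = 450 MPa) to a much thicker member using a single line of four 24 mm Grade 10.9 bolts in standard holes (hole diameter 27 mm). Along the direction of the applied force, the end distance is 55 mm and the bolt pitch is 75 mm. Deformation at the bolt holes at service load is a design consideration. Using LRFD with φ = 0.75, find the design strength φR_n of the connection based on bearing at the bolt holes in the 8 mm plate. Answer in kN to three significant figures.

Per bolt r_n = 1.2 l_c t F_u ≤ 2.4 d t F_u; upper limit = 2.4 × 24 × 8 × 450 / 1000 = 207.4 kN.
Edge bolt: l_c = 55 − 27/2 = 41.5 mm → 1.2 × 41.5 × 8 × 450 / 1000 = 179.3 → r_n = 179.3 kN.
Interior bolts: l_c = 75 − 27 = 48 mm → 1.2 × 48 × 8 × 450 / 1000 = 207.4 → r_n = 207.4 kN.
R_n = 1 × 179.3 + 3 × 207.4 = 801.4 kN.
Design strength φR_n = 0.75 × 801.4 = 601 kN.

601 kN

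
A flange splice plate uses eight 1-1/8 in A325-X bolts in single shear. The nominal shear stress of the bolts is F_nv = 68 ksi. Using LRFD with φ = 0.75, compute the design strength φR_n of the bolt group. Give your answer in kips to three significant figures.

A_b = π × 1.125² / 4 = 0.994 in².
R_n = F_nv · A_b · n · n_s = 68 × 0.994 × 8 × 1 = 540.7 kips.
Design strength φR_n = 0.75 × 540.7 = 406 kips.

406 kips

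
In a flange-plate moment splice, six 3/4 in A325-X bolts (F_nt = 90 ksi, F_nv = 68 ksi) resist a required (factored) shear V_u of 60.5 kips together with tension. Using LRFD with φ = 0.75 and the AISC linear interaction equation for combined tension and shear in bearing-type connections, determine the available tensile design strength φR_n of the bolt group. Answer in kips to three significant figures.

153 kips

A_b = π·0.75²/4 = 0.4418 in²; f_rv = 60.5 / (6 × 0.4418) = 22.82 ksi.
F'_nt = 1.3 F_nt − (F_nt / φF_nv) f_rv = 1.3·90 − (90/(0.75·68))·22.82 = 76.72 ksi, capped at F_nt → F'_nt = 76.72 ksi.
R_n = F'_nt · A_b · n = 76.72 × 0.4418 × 6 = 203.4 kips.
Design strength φR_n = 0.75 × 203.4 = 153 kips.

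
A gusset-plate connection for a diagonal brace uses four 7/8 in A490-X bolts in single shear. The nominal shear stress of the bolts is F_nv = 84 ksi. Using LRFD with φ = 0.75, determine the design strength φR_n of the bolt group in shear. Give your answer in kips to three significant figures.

152 kips

A_b = π × 0.875² / 4 = 0.6013 in².
R_n = F_nv · A_b · n · n_s = 84 × 0.6013 × 4 × 1 = 202 kips.
Design strength φR_n = 0.75 × 202 = 152 kips.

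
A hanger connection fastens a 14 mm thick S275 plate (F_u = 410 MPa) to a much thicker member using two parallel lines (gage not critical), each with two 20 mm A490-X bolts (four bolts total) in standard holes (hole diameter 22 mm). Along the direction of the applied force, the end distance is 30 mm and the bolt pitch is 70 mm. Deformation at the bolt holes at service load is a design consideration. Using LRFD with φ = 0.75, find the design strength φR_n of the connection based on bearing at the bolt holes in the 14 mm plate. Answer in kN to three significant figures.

Per bolt r_n = 1.2 l_c t F_u ≤ 2.4 d t F_u; upper limit = 2.4 × 20 × 14 × 410 / 1000 = 275.5 kN.
Edge bolt: l_c = 30 − 22/2 = 19 mm → 1.2 × 19 × 14 × 410 / 1000 = 130.9 → r_n = 130.9 kN.
Interior bolts: l_c = 70 − 22 = 48 mm → 1.2 × 48 × 14 × 410 / 1000 = 330.6 → r_n = 275.5 kN.
R_n = 2 × 130.9 + 2 × 275.5 = 812.8 kN.
Design strength φR_n = 0.75 × 812.8 = 610 kN.

610 kN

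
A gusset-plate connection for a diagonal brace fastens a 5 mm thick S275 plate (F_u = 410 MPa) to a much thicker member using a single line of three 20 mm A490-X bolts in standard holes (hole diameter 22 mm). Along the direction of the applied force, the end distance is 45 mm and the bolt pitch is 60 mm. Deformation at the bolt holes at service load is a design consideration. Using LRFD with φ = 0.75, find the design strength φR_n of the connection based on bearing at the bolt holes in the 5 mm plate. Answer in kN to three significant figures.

Per bolt r_n = 1.2 l_c t F_u ≤ 2.4 d t F_u; upper limit = 2.4 × 20 × 5 × 410 / 1000 = 98.4 kN.
Edge bolt: l_c = 45 − 22/2 = 34 mm → 1.2 × 34 × 5 × 410 / 1000 = 83.64 → r_n = 83.64 kN.
Interior bolts: l_c = 60 − 22 = 38 mm → 1.2 × 38 × 5 × 410 / 1000 = 93.48 → r_n = 93.48 kN.
R_n = 1 × 83.64 + 2 × 93.48 = 270.6 kN.
Design strength φR_n = 0.75 × 270.6 = 203 kN.

203 kN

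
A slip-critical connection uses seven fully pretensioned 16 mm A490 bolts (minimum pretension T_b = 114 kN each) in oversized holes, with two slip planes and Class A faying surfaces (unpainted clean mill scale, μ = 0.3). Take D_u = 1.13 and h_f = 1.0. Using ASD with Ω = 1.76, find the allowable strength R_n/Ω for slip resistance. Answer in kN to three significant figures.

307 kN

R_n = μ · D_u · h_f · T_b · n_s · n_b = 0.3 × 1.13 × 1.0 × 114 × 2 × 7 = 541 kN.
Allowable strength R_n/Ω = 541 / 1.76 = 307 kN.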